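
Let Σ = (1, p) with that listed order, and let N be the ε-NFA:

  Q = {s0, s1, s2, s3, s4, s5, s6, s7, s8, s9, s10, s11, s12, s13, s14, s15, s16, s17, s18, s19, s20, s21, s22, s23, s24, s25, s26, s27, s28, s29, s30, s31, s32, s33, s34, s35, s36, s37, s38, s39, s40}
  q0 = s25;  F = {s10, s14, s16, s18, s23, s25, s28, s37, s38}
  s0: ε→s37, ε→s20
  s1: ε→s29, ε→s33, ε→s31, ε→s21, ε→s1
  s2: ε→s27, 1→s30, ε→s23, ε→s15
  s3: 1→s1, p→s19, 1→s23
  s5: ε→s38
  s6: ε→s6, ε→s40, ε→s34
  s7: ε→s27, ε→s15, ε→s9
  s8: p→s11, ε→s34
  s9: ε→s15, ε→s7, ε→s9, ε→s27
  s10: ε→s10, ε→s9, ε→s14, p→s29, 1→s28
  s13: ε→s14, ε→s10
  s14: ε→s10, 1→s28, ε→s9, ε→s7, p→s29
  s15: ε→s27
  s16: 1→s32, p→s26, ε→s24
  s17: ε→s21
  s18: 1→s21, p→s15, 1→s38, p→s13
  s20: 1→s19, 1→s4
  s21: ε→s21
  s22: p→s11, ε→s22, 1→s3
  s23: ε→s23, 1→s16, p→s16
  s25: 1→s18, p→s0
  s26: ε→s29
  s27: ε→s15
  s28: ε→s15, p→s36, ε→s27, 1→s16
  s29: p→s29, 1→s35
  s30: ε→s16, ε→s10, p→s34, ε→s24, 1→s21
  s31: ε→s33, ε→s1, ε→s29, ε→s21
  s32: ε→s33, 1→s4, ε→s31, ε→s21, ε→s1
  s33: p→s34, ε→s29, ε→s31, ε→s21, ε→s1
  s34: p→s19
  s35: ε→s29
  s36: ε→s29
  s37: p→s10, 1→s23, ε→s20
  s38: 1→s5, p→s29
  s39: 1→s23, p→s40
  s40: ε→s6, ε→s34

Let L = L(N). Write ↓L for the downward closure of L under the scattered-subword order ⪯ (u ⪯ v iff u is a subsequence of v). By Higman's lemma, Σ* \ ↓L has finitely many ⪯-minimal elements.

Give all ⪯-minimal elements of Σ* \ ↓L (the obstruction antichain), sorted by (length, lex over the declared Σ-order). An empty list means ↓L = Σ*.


min(Σ*\↓L) = [11p, 1pp, ppp, p111, p1p1].

|Q|=41, |F|=9, |δ|=98 (60 ε).
min D↑ (9 st, q0=0, F={6}): 0:1→1,p→2 1:1→3,p→4 2:1→5,p→4 3:1→3,p→6 4:1→7,p→6 5:1→8,p→8 6:1→6,p→6 7:1→8,p→6 8:1→6,p→6 [Hopcroft].
'11p': |S_i|=[30, 26, 19, 6] end={s19,s26,s29,s34,s35,s36} ∉↓L; 3/3 deletions ∈↓L.
'1pp': N↓-sim [30, 26, 22, 6] end={s19,s26,s29,s34,s35,s36} rej; 3/3 del acc.
'ppp': run [30, 26, 21, 6] end={s19,s26,s29,s34,s35,s36} — reject; 3/3 del acc.
'p111': run [30, 26, 18, 13, 10] end={s1,s19,s21,s29,s31,s32,s33,s34,s35,s4} ∉↓L; 4/4 deletions ∈↓L.
'p1p1': run [30, 26, 18, 14, 10] end={s1,s19,s21,s29,s31,s32,s33,s34,s35,s4} ∉↓L; 4/4 del acc.
5 obstructions.


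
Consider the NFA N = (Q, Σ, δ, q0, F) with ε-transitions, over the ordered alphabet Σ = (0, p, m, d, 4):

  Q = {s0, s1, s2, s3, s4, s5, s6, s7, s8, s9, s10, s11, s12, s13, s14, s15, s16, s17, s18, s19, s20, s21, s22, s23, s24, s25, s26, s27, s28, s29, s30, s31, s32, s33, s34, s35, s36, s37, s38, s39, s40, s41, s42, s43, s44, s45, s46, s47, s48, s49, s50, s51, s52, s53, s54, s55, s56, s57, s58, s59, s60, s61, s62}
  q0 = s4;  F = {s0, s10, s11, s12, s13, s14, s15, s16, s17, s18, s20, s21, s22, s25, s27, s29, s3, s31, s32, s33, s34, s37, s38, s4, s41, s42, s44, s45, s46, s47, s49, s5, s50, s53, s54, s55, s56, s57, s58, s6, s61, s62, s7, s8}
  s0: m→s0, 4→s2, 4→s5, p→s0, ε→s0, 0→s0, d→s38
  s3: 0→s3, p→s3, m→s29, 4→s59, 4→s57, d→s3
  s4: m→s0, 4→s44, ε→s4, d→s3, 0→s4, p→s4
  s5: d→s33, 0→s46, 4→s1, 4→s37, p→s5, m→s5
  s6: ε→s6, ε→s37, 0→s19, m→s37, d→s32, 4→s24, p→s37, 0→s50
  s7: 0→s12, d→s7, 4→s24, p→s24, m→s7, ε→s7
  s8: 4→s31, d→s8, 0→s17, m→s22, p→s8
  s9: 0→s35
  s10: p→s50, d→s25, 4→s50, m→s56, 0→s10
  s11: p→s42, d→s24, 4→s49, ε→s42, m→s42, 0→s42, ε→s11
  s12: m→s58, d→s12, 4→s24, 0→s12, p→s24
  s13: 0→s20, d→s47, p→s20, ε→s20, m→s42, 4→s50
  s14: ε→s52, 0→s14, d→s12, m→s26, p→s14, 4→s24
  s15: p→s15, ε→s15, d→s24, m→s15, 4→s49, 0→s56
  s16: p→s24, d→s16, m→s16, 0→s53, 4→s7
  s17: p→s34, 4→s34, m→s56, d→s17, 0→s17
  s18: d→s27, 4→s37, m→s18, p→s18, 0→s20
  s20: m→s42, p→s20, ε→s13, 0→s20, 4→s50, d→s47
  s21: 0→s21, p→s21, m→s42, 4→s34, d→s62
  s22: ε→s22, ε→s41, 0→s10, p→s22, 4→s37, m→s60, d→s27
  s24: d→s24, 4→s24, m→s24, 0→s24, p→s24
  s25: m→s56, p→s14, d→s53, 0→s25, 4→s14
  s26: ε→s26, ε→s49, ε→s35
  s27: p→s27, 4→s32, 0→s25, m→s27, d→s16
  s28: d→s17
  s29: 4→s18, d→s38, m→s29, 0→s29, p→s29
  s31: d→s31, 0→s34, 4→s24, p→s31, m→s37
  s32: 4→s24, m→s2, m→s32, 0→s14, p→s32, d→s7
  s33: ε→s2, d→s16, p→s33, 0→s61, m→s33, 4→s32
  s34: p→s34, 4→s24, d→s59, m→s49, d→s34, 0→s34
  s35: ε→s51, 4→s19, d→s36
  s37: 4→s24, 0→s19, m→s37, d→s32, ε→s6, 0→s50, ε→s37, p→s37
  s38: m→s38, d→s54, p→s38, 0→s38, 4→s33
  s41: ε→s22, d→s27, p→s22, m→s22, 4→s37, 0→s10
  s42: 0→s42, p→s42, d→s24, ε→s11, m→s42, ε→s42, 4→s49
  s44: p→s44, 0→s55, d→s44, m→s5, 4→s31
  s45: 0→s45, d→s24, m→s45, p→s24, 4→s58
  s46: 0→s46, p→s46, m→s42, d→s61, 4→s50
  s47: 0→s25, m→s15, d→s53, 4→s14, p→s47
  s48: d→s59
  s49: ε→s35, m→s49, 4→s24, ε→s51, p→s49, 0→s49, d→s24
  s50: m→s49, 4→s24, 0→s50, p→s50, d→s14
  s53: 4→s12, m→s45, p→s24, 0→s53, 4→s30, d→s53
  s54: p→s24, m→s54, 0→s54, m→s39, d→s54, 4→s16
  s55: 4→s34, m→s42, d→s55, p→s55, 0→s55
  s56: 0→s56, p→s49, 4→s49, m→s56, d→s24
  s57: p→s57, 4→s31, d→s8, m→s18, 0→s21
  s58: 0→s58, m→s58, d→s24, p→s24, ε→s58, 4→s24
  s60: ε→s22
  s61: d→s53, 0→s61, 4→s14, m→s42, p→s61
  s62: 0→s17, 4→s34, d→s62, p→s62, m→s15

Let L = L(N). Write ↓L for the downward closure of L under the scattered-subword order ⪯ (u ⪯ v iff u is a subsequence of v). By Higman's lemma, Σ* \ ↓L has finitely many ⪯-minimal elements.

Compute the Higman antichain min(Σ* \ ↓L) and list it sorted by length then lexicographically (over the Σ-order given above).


|Q|=63, |F|=44, |δ|=266 (27 ε).
min D↑ (41 st, q0=0, F={19}): 0:0→0,p→0,m→1,d→2,4→3 1:0→1,p→1,m→1,d→4,4→5 2:0→2,p→2,m→6,d→2,4→7 3:0→8,p→3,m→5,d→3,4→9 4:0→4,p→4,m→4,d→10,4→11 5:0→12,p→5,m→5,d→11,4→13 6:0→6,p→6,m→6,d→4,4→14 7:0→15,p→7,m→14,d→16,4→9 8:0→8,p→8,m→17,d→8,4→18 9:0→18,p→9,m→13,d→9,4→19 10:0→10,p→19,m→10,d→10,4→20 11:0→21,p→11,m→11,d→20,4→22 12:0→12,p→12,m→17,d→21,4→23 13:0→23,p→13,m→13,d→22,4→19 14:0→24,p→14,m→14,d→25,4→13 15:0→15,p→15,m→17,d→26,4→18 16:0→27,p→16,m→28,d→16,4→9 17:0→17,p→17,m→17,d→19,4→29 18:0→18,p→18,m→29,d→18,4→19 19:0→19,p→19,m→19,d→19,4→19 20:0→30,p→19,m→20,d→20,4→31 21:0→21,p→21,m→17,d→30,4→32 22:0→32,p→22,m→22,d→31,4→19 23:0→23,p→23,m→29,d→32,4→19 24:0→24,p→24,m→17,d→33,4→23 25:0→34,p→25,m→25,d→20,4→22 26:0→27,p→26,m→35,d→26,4→18 27:0→27,p→18,m→36,d→27,4→18 28:0→37,p→28,m→28,d→25,4→13 29:0→29,p→29,m→29,d→19,4→19 30:0→30,p→19,m→38,d→30,4→39 31:0→39,p→19,m→31,d→31,4→19 32:0→32,p→32,m→29,d→39,4→19 33:0→34,p→33,m→35,d→30,4→32 34:0→34,p→32,m→36,d→30,4→32 35:0→36,p→35,m→35,d→19,4→29 36:0→36,p→29,m→36,d→19,4→29 37:0→37,p→23,m→36,d→34,4→23 38:0→38,p→19,m→38,d→19,4→40 39:0→39,p→19,m→40,d→39,4→19 40:0→40,p→19,m→40,d→19,4→19 [Hopcroft].
'444': N↓-sim [57, 50, 22, 2] end={s19,s24} rej; 3/3 del acc.
'mddp': N↓-sim [57, 45, 30, 11, 1] end={s24} — reject; 4/4 single-dels accept.
'40md': run [57, 50, 32, 13, 2] end={s24,s36} rej; 4/4 deletions ∈↓L.
'd4d0p4': run [57, 55, 46, 36, 21, 14, 2] end={s19,s24} — reject; 6/6 del acc.
4 minimals (antichain).

Antichain: [444, mddp, 40md, d4d0p4].


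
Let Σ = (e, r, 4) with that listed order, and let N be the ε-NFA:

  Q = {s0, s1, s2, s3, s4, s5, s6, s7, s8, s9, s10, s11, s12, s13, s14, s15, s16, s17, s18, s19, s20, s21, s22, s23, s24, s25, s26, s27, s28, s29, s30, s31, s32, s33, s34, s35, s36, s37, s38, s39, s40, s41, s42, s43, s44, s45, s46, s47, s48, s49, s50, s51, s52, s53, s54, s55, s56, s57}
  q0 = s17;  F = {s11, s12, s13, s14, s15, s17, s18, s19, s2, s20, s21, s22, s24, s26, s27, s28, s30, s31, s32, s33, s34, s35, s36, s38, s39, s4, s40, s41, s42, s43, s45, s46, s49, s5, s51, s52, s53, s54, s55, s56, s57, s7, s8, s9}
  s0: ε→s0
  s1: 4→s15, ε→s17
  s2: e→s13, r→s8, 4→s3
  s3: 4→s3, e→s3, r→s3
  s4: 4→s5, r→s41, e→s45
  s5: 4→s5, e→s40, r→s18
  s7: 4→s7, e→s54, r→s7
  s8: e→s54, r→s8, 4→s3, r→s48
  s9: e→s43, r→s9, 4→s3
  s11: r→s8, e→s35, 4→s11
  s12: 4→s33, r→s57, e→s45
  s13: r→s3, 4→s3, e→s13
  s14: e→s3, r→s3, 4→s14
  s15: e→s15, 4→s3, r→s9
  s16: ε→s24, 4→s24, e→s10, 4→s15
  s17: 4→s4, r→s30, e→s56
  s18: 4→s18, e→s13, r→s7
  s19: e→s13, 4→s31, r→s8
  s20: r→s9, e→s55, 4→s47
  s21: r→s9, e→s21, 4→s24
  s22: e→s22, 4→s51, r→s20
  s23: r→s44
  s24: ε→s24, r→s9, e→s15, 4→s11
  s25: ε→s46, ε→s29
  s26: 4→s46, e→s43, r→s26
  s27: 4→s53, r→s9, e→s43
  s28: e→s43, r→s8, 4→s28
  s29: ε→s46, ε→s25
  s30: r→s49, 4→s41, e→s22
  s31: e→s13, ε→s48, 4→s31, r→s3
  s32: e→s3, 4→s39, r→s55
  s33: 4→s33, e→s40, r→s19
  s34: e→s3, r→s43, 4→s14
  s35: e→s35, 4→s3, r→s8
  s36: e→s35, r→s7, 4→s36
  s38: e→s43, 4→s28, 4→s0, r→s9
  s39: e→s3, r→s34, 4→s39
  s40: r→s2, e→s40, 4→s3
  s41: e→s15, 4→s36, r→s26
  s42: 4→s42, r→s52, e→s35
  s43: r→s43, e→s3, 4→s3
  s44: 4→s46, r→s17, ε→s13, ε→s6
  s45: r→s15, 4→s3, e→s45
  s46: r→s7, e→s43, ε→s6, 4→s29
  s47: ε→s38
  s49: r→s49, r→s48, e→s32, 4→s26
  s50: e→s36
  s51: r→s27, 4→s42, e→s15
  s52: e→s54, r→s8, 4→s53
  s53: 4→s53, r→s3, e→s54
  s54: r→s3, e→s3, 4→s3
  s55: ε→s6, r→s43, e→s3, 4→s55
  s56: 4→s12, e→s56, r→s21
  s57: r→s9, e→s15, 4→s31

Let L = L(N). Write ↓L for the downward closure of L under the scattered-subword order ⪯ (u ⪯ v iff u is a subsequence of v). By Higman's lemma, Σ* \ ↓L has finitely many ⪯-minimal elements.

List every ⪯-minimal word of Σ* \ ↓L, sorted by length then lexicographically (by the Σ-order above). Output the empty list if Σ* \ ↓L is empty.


Antichain: [4e4, err4, rree, e4r4r, 44rer].

|Q|=58, |F|=44, |δ|=160 (14 ε).
min D↑ (45 st, q0=0, F={21}): 0:e→1,r→2,4→3 1:e→1,r→4,4→5 2:e→6,r→7,4→8 3:e→9,r→8,4→10 4:e→4,r→11,4→12 5:e→9,r→13,4→14 6:e→6,r→15,4→16 7:e→17,r→7,4→18 8:e→19,r→18,4→20 9:e→9,r→19,4→21 10:e→22,r→23,4→10 11:e→24,r→11,4→21 12:e→19,r→11,4→25 13:e→19,r→11,4→26 14:e→22,r→27,4→14 15:e→28,r→11,4→29 16:e→19,r→30,4→31 17:e→21,r→28,4→32 18:e→24,r→18,4→33 19:e→19,r→11,4→21 20:e→34,r→35,4→20 21:e→21,r→21,4→21 22:e→22,r→36,4→21 23:e→37,r→35,4→23 24:e→21,r→24,4→21 25:e→34,r→38,4→25 26:e→37,r→21,4→26 27:e→37,r→38,4→26 28:e→21,r→24,4→28 29:e→24,r→11,4→39 30:e→24,r→11,4→40 31:e→34,r→41,4→31 32:e→21,r→42,4→32 33:e→24,r→35,4→33 34:e→34,r→38,4→21 35:e→43,r→35,4→35 36:e→37,r→38,4→21 37:e→37,r→21,4→21 38:e→43,r→38,4→21 39:e→24,r→38,4→39 40:e→43,r→21,4→40 41:e→43,r→38,4→40 42:e→21,r→24,4→44 43:e→21,r→21,4→21 44:e→21,r→21,4→44.
'4e4': N↓-sim [51, 43, 12, 1] end={s3} rej; 3/3 deletions ∈↓L.
'err4': N↓-sim [51, 38, 28, 6, 1] end={s3} ∉↓L; 4/4 single-dels accept.
'rree': |S_i|=[51, 43, 26, 9, 1] end={s3} rej; 4/4 single-dels accept.
'e4r4r': run [51, 38, 33, 17, 7, 1] end={s3} rej; 5/5 single-dels accept.
'44rer': |S_i|=[51, 43, 30, 15, 3, 1] end={s3} — reject; 5/5 deletions ∈↓L.
5 obstructions.


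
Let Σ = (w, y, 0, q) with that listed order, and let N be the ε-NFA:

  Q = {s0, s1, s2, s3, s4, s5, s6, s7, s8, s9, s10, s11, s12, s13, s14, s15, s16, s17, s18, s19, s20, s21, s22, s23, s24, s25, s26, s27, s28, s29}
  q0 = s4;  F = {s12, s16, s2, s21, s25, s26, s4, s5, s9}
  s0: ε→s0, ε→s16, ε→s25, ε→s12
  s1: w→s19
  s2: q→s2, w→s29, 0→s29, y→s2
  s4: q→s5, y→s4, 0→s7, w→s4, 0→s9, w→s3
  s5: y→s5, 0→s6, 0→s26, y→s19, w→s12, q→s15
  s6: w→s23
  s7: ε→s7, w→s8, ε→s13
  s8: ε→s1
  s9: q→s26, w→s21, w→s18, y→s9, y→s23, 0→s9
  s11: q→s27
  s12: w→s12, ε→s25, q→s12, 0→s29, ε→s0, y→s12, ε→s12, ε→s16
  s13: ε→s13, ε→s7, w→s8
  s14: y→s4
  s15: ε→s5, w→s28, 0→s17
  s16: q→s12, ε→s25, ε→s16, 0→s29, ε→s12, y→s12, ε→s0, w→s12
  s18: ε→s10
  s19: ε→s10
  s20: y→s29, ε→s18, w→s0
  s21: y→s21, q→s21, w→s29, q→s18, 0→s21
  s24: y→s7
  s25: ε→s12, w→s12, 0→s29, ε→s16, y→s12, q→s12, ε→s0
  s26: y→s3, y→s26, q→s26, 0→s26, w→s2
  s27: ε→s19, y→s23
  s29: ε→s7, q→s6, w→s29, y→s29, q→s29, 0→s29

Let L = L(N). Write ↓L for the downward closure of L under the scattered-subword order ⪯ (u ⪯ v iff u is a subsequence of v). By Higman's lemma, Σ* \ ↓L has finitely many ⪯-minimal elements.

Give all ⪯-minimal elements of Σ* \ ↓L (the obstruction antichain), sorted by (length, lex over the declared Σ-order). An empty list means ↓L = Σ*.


min(Σ*\↓L) = [0ww, qw0].

|Q|=30, |F|=9, |δ|=87 (26 ε).
min D↑ (8 st, q0=0, F={6}): 0:w→0,y→0,0→1,q→2 1:w→3,y→1,0→1,q→4 2:w→5,y→2,0→4,q→2 3:w→6,y→3,0→3,q→3 4:w→7,y→4,0→4,q→4 5:w→5,y→5,0→6,q→5 6:w→6,y→6,0→6,q→6 7:w→6,y→7,0→6,q→7 [Hopcroft].
'0ww': N↓-sim [24, 16, 12, 9] end={s1,s10,s13,s19,s23,s29,s6,s7,s8} — reject; 3/3 del acc.
'qw0': N↓-sim [24, 22, 15, 9] end={s1,s10,s13,s19,s23,s29,s6,s7,s8} — reject; 3/3 del acc.
2 words, ⪯-incomp.


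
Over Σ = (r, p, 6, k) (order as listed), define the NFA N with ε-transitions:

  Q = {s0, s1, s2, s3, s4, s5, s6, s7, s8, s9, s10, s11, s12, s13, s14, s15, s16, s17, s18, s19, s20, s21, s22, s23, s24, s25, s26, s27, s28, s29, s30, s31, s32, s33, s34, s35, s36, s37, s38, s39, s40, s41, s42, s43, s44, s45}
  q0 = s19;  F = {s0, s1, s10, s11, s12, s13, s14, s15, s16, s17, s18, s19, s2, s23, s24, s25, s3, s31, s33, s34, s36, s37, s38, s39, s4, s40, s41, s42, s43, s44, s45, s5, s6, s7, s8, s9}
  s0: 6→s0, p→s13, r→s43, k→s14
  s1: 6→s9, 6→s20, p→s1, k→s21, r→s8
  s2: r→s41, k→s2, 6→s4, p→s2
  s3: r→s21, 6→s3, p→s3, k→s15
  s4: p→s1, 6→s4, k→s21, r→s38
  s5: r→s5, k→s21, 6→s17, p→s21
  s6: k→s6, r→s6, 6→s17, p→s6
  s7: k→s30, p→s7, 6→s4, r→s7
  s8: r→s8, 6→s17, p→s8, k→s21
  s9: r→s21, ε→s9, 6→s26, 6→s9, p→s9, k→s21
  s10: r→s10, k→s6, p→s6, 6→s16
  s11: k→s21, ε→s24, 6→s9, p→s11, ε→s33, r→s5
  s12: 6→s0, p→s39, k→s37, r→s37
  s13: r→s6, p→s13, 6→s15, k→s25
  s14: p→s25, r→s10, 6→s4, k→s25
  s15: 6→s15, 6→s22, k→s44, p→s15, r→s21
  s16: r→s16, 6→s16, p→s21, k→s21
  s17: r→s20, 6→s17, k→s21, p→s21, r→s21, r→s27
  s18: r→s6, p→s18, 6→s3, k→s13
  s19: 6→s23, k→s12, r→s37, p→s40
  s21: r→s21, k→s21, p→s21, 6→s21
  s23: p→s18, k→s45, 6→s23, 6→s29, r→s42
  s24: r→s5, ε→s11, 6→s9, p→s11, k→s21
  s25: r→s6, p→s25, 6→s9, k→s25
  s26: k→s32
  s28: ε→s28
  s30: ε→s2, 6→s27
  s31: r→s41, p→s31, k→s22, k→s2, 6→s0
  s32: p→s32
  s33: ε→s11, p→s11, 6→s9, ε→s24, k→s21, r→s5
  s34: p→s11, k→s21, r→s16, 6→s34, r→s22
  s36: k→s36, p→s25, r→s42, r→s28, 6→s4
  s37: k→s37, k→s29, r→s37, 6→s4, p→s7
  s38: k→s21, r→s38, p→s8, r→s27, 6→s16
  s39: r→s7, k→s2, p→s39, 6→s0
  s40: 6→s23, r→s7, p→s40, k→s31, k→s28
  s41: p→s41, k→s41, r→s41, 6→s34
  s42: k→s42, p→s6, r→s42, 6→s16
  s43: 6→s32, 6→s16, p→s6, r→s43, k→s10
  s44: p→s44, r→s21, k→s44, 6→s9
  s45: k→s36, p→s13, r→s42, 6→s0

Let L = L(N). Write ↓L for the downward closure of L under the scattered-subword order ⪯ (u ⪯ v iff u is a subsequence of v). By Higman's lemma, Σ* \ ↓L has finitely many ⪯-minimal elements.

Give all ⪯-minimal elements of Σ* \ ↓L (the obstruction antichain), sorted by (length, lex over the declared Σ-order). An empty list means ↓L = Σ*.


|Q|=46, |F|=36, |δ|=172 (8 ε).
min D↑ (35 st, q0=0, F={16}): 0:r→1,p→2,6→3,k→4 1:r→1,p→5,6→6,k→1 2:r→5,p→2,6→3,k→7 3:r→8,p→9,6→3,k→10 4:r→1,p→11,6→12,k→1 5:r→5,p→5,6→6,k→13 6:r→14,p→15,6→6,k→16 7:r→17,p→7,6→12,k→13 8:r→8,p→18,6→19,k→8 9:r→18,p→9,6→20,k→21 10:r→8,p→21,6→12,k→22 11:r→5,p→11,6→12,k→13 12:r→23,p→21,6→12,k→24 13:r→17,p→13,6→6,k→13 14:r→14,p→25,6→19,k→16 15:r→25,p→15,6→26,k→16 16:r→16,p→16,6→16,k→16 17:r→17,p→17,6→27,k→17 18:r→18,p→18,6→28,k→18 19:r→19,p→16,6→19,k→16 20:r→16,p→20,6→20,k→29 21:r→18,p→21,6→29,k→30 22:r→8,p→30,6→6,k→22 23:r→23,p→18,6→19,k→31 24:r→31,p→30,6→6,k→30 25:r→25,p→25,6→28,k→16 26:r→16,p→26,6→26,k→16 27:r→19,p→32,6→27,k→16 28:r→16,p→16,6→28,k→16 29:r→16,p→29,6→29,k→33 30:r→18,p→30,6→26,k→30 31:r→31,p→18,6→19,k→18 32:r→34,p→32,6→26,k→16 33:r→16,p→33,6→26,k→33 34:r→34,p→16,6→28,k→16 [Hopcroft].
'r6k': run [45, 29, 18, 2] end={s21,s32} ∉↓L; 3/3 single-dels accept.
'6r6p': N↓-sim [45, 35, 15, 6, 2] end={s21,s32} rej; 4/4 deletions ∈↓L.
'6p6r': N↓-sim [45, 35, 21, 11, 3] end={s20,s21,s27} — reject; 4/4 del acc.
'kk6k': N↓-sim [45, 40, 32, 18, 2] end={s21,s32} rej; 4/4 single-dels accept.
'pkr6rp': |S_i|=[45, 42, 35, 22, 14, 7, 1] end={s21} — reject; 6/6 deletions ∈↓L.
'k6kk6r': |S_i|=[45, 40, 27, 17, 10, 7, 3] end={s20,s21,s27} ∉↓L; 6/6 single-dels accept.
6 words, ⪯-incomp.

Antichain: [r6k, 6r6p, 6p6r, kk6k, pkr6rp, k6kk6r].


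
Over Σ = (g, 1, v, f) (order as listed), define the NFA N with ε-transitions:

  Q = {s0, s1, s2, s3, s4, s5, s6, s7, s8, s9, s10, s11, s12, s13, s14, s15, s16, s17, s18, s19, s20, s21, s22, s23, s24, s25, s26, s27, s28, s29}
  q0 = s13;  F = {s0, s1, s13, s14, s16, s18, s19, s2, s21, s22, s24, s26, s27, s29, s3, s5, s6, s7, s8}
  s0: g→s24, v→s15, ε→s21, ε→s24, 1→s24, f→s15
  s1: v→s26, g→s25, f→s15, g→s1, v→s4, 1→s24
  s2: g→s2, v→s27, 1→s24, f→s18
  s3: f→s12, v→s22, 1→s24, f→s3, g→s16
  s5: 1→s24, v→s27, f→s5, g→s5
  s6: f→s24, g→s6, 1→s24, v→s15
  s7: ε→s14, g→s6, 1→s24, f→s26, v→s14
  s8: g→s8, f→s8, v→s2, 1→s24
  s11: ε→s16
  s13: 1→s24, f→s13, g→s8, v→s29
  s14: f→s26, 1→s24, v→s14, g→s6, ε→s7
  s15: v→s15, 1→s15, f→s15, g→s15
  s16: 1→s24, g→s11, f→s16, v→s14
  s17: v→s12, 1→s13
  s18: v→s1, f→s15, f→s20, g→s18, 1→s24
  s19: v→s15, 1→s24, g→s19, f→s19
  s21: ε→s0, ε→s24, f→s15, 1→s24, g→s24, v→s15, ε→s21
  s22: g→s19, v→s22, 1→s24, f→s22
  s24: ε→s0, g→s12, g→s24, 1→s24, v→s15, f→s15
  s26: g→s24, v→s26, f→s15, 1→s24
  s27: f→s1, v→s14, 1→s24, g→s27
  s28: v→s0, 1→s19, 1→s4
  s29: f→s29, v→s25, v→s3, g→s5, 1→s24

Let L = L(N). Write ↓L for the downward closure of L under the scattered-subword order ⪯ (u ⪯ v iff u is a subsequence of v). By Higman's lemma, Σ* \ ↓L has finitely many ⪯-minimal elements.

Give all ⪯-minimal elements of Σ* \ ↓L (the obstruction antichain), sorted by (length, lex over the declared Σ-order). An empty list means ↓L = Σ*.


A = [1v, 1f, gvff, vvvgv].

|Q|=30, |F|=19, |δ|=100 (9 ε).
min D↑ (17 st, q0=0, F={5}): 0:g→1,1→2,v→3,f→0 1:g→1,1→2,v→4,f→1 2:g→2,1→2,v→5,f→5 3:g→6,1→2,v→7,f→3 4:g→4,1→2,v→8,f→9 5:g→5,1→5,v→5,f→5 6:g→6,1→2,v→8,f→6 7:g→10,1→2,v→11,f→7 8:g→8,1→2,v→12,f→13 9:g→9,1→2,v→13,f→5 10:g→10,1→2,v→12,f→10 11:g→14,1→2,v→11,f→11 12:g→15,1→2,v→12,f→16 13:g→13,1→2,v→16,f→5 14:g→14,1→2,v→5,f→14 15:g→15,1→2,v→5,f→2 16:g→2,1→2,v→16,f→5 (ε-aug+det+¬).
'1v': |S_i|=[25, 5, 1] end={s15} — reject; 2/2 del acc.
'1f': |S_i|=[25, 5, 1] end={s15} ∉↓L; 2/2 deletions ∈↓L.
'gvff': run [25, 21, 16, 11, 2] end={s15,s20} ∉↓L; 4/4 single-dels accept.
'vvvgv': N↓-sim [25, 23, 18, 12, 7, 1] end={s15} ∉↓L; 5/5 deletions ∈↓L.
4 words, ⪯-incomp.


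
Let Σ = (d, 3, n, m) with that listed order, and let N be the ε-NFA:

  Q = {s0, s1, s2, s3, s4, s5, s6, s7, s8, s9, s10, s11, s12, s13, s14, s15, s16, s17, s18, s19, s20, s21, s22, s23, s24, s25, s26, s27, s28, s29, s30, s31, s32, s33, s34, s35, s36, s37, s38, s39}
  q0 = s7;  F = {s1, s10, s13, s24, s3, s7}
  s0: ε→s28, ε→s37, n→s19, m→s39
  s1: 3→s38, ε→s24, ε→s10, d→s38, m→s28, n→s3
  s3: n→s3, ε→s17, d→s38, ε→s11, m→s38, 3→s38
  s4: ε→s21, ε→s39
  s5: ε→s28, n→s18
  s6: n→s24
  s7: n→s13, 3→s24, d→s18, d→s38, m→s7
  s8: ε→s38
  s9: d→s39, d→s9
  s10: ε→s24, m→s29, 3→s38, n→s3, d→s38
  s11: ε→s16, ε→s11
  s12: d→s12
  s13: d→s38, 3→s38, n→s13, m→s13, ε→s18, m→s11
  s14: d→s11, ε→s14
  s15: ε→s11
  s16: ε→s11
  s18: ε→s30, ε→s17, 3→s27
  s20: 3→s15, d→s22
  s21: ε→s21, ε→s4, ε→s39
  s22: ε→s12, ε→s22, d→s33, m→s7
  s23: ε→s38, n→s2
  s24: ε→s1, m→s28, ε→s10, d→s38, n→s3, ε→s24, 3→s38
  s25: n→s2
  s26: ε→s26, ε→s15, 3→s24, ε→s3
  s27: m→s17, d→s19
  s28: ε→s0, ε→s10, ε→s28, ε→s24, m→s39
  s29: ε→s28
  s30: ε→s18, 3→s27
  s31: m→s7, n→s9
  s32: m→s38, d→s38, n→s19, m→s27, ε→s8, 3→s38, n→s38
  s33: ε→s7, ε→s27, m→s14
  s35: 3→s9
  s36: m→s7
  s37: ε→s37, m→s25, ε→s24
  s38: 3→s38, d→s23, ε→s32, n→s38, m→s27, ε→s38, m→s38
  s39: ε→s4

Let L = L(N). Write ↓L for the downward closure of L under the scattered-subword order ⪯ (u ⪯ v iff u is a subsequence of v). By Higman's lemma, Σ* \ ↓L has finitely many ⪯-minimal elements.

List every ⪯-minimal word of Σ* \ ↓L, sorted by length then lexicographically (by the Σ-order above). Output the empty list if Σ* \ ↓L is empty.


A = [d, 33, n3, 3nm].

|Q|=40, |F|=6, |δ|=108 (45 ε).
min D↑ (5 st, q0=0, F={1}): 0:d→1,3→2,n→3,m→0 1:d→1,3→1,n→1,m→1 2:d→1,3→1,n→4,m→2 3:d→1,3→1,n→3,m→3 4:d→1,3→1,n→4,m→1.
'd': N↓-sim [26, 10] end={s17,s18,s19,s2,s23,s27,s30,s32,s38,s8} rej; 1/1 single-dels accept.
'33': |S_i|=[26, 22, 8] end={s17,s19,s2,s23,s27,s32,s38,s8} rej; 2/2 deletions ∈↓L.
'n3': N↓-sim [26, 14, 8] end={s17,s19,s2,s23,s27,s32,s38,s8} — reject; 2/2 del acc.
'3nm': N↓-sim [26, 22, 11, 8] end={s17,s19,s2,s23,s27,s32,s38,s8} rej; 3/3 single-dels accept.
4 minimals (antichain).


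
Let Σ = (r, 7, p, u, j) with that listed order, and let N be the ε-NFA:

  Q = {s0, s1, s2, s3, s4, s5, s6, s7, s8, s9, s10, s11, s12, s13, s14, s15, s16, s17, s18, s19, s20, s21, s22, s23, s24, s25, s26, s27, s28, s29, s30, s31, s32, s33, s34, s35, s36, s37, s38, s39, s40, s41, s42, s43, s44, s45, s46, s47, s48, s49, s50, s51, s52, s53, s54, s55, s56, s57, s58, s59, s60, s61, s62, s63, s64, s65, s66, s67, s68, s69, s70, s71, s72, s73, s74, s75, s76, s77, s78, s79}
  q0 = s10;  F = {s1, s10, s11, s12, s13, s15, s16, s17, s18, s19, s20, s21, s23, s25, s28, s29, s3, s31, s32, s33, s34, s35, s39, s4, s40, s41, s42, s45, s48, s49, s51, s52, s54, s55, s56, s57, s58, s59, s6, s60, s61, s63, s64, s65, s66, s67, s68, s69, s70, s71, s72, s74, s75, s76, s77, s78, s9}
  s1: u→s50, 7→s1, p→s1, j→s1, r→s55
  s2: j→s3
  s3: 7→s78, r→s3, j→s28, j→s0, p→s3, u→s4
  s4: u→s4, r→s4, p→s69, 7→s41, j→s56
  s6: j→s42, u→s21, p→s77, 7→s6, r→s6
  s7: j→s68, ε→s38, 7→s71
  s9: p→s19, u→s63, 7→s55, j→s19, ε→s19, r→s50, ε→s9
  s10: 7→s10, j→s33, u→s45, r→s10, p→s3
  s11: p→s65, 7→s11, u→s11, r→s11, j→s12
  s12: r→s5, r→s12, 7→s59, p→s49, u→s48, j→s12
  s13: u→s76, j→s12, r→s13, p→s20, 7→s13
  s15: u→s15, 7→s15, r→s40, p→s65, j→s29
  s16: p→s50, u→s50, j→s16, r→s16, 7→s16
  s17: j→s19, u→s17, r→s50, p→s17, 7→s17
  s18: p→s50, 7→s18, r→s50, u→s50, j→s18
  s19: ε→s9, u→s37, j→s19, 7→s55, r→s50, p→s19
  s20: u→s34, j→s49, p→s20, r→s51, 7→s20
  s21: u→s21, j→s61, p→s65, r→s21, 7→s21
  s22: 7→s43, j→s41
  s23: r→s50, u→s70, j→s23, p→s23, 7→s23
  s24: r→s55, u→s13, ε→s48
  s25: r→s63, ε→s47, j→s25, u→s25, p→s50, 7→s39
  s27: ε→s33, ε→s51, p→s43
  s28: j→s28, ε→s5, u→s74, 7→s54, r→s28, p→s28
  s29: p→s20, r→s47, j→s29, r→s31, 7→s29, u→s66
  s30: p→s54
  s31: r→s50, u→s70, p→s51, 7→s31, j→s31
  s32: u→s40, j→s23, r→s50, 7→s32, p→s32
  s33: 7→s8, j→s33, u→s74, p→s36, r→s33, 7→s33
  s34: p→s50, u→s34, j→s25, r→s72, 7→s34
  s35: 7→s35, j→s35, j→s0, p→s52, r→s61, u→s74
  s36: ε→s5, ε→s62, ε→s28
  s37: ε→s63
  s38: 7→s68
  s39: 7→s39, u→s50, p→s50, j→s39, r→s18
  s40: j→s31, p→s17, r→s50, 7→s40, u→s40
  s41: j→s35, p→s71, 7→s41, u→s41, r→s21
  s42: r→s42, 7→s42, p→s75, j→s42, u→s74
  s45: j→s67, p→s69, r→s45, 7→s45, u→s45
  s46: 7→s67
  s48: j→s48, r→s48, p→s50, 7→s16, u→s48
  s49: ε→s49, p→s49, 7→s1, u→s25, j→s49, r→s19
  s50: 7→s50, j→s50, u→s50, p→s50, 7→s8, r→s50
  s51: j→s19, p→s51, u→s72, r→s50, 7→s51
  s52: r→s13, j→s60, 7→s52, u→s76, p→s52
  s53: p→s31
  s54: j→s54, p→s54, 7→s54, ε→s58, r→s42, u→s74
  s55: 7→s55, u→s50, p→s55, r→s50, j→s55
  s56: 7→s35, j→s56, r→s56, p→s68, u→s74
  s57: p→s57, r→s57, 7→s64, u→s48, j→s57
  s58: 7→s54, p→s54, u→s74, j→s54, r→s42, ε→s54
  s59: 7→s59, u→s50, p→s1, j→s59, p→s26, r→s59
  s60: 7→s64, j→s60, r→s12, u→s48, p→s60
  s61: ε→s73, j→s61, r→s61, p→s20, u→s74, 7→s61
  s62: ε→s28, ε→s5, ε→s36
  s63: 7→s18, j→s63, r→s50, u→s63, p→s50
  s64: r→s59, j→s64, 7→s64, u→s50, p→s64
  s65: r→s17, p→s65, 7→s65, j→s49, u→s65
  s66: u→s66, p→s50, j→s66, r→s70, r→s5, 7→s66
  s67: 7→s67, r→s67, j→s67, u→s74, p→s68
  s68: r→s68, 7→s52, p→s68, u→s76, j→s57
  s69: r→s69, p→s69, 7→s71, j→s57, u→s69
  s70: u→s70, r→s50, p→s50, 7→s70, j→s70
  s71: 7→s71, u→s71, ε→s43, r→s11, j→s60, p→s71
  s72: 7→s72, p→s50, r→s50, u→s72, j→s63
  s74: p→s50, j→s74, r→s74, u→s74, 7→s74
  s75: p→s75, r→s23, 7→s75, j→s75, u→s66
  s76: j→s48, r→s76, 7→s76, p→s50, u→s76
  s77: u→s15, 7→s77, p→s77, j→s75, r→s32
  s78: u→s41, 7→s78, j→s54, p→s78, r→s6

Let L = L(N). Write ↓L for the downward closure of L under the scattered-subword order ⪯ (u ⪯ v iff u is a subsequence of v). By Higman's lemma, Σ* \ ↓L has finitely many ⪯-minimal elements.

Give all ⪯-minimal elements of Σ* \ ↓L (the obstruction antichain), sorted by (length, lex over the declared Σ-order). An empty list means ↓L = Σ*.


Antichain: [jup, upj7u, p7rprr].

|Q|=80, |F|=57, |δ|=331 (21 ε).
min D↑ (56 st, q0=0, F={17}): 0:r→0,7→0,p→1,u→2,j→3 1:r→1,7→4,p→1,u→5,j→6 2:r→2,7→2,p→7,u→2,j→8 3:r→3,7→3,p→6,u→9,j→3 4:r→10,7→4,p→4,u→11,j→12 5:r→5,7→11,p→7,u→5,j→13 6:r→6,7→12,p→6,u→9,j→6 7:r→7,7→14,p→7,u→7,j→15 8:r→8,7→8,p→16,u→9,j→8 9:r→9,7→9,p→17,u→9,j→9 10:r→10,7→10,p→18,u→19,j→20 11:r→19,7→11,p→14,u→11,j→21 12:r→20,7→12,p→12,u→9,j→12 13:r→13,7→21,p→16,u→9,j→13 14:r→22,7→14,p→14,u→14,j→23 15:r→15,7→24,p→15,u→25,j→15 16:r→16,7→26,p→16,u→27,j→15 17:r→17,7→17,p→17,u→17,j→17 18:r→28,7→18,p→18,u→29,j→30 19:r→19,7→19,p→31,u→19,j→32 20:r→20,7→20,p→30,u→9,j→20 21:r→32,7→21,p→26,u→9,j→21 22:r→22,7→22,p→31,u→22,j→33 23:r→33,7→24,p→23,u→25,j→23 24:r→34,7→24,p→24,u→17,j→24 25:r→25,7→35,p→17,u→25,j→25 26:r→36,7→26,p→26,u→27,j→23 27:r→27,7→27,p→17,u→27,j→25 28:r→17,7→28,p→28,u→37,j→38 29:r→37,7→29,p→31,u→29,j→39 30:r→38,7→30,p→30,u→40,j→30 31:r→41,7→31,p→31,u→31,j→42 32:r→32,7→32,p→43,u→9,j→32 33:r→33,7→34,p→42,u→25,j→33 34:r→34,7→34,p→44,u→17,j→34 35:r→35,7→35,p→17,u→17,j→35 36:r→36,7→36,p→43,u→27,j→33 37:r→17,7→37,p→41,u→37,j→45 38:r→17,7→38,p→38,u→46,j→38 39:r→45,7→39,p→43,u→40,j→39 40:r→46,7→40,p→17,u→40,j→40 41:r→17,7→41,p→41,u→41,j→47 42:r→47,7→44,p→42,u→48,j→42 43:r→49,7→43,p→43,u→50,j→42 44:r→51,7→44,p→44,u→17,j→44 45:r→17,7→45,p→49,u→46,j→45 46:r→17,7→46,p→17,u→46,j→46 47:r→17,7→51,p→47,u→52,j→47 48:r→52,7→53,p→17,u→48,j→48 49:r→17,7→49,p→49,u→54,j→47 50:r→54,7→50,p→17,u→50,j→48 51:r→17,7→51,p→51,u→17,j→51 52:r→17,7→55,p→17,u→52,j→52 53:r→55,7→53,p→17,u→17,j→53 54:r→17,7→54,p→17,u→54,j→52 55:r→17,7→55,p→17,u→17,j→55 (ε-aug+det+¬).
'jup': |S_i|=[68, 50, 17, 2] end={s50,s8} ∉↓L; 3/3 deletions ∈↓L.
'upj7u': run [68, 53, 36, 22, 10, 2] end={s50,s8} ∉↓L; 5/5 deletions ∈↓L.
'p7rprr': run [68, 64, 55, 44, 31, 18, 2] end={s50,s8} rej; 6/6 single-dels accept.
3 minimals (antichain).


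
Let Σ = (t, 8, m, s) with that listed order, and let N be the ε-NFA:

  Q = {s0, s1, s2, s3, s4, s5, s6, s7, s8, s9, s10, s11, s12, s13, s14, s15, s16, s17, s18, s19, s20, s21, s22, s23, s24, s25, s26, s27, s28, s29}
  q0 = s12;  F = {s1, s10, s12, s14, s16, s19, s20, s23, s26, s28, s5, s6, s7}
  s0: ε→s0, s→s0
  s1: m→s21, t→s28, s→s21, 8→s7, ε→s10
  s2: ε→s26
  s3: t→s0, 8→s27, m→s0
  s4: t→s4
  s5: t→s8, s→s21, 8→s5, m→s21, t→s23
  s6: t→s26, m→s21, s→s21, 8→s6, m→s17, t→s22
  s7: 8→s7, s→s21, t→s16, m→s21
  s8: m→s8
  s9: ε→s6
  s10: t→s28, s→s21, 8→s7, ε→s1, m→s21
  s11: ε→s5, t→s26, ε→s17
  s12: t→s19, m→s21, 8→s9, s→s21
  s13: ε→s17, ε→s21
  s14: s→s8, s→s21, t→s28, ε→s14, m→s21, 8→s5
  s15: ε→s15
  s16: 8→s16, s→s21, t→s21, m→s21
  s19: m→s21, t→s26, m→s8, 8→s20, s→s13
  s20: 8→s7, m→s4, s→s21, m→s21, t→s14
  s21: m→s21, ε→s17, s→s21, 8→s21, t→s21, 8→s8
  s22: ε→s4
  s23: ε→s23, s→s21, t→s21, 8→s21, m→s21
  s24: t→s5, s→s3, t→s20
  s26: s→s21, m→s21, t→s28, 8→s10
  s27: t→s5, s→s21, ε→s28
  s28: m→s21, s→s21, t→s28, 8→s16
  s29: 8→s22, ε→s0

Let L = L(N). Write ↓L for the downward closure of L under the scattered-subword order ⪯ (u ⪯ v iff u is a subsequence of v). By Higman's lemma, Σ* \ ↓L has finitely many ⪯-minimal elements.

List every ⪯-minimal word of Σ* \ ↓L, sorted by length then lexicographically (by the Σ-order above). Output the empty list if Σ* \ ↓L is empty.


|Q|=30, |F|=13, |δ|=92 (16 ε).
min D↑ (13 st, q0=0, F={3}): 0:t→1,8→2,m→3,s→3 1:t→4,8→5,m→3,s→3 2:t→4,8→2,m→3,s→3 3:t→3,8→3,m→3,s→3 4:t→6,8→7,m→3,s→3 5:t→8,8→9,m→3,s→3 6:t→6,8→10,m→3,s→3 7:t→6,8→9,m→3,s→3 8:t→6,8→11,m→3,s→3 9:t→10,8→9,m→3,s→3 10:t→3,8→10,m→3,s→3 11:t→12,8→11,m→3,s→3 12:t→3,8→3,m→3,s→3 (ε-aug+det+¬).
'm': run [20, 4] end={s17,s21,s4,s8} ∉↓L; 1/1 single-dels accept.
's': run [20, 4] end={s13,s17,s21,s8} ∉↓L; 1/1 del acc.
'ttt8t': N↓-sim [20, 17, 13, 7, 4, 3] end={s17,s21,s8} — reject; 5/5 deletions ∈↓L.
't88tt': |S_i|=[20, 17, 13, 7, 5, 3] end={s17,s21,s8} rej; 5/5 single-dels accept.
'8tt8t': run [20, 17, 14, 7, 4, 3] end={s17,s21,s8} ∉↓L; 5/5 del acc.
't8t8t8': |S_i|=[20, 17, 13, 9, 6, 4, 3] end={s17,s21,s8} rej; 6/6 single-dels accept.
6 words, ⪯-incomp.

min(Σ*\↓L) = [m, s, ttt8t, t88tt, 8tt8t, t8t8t8].


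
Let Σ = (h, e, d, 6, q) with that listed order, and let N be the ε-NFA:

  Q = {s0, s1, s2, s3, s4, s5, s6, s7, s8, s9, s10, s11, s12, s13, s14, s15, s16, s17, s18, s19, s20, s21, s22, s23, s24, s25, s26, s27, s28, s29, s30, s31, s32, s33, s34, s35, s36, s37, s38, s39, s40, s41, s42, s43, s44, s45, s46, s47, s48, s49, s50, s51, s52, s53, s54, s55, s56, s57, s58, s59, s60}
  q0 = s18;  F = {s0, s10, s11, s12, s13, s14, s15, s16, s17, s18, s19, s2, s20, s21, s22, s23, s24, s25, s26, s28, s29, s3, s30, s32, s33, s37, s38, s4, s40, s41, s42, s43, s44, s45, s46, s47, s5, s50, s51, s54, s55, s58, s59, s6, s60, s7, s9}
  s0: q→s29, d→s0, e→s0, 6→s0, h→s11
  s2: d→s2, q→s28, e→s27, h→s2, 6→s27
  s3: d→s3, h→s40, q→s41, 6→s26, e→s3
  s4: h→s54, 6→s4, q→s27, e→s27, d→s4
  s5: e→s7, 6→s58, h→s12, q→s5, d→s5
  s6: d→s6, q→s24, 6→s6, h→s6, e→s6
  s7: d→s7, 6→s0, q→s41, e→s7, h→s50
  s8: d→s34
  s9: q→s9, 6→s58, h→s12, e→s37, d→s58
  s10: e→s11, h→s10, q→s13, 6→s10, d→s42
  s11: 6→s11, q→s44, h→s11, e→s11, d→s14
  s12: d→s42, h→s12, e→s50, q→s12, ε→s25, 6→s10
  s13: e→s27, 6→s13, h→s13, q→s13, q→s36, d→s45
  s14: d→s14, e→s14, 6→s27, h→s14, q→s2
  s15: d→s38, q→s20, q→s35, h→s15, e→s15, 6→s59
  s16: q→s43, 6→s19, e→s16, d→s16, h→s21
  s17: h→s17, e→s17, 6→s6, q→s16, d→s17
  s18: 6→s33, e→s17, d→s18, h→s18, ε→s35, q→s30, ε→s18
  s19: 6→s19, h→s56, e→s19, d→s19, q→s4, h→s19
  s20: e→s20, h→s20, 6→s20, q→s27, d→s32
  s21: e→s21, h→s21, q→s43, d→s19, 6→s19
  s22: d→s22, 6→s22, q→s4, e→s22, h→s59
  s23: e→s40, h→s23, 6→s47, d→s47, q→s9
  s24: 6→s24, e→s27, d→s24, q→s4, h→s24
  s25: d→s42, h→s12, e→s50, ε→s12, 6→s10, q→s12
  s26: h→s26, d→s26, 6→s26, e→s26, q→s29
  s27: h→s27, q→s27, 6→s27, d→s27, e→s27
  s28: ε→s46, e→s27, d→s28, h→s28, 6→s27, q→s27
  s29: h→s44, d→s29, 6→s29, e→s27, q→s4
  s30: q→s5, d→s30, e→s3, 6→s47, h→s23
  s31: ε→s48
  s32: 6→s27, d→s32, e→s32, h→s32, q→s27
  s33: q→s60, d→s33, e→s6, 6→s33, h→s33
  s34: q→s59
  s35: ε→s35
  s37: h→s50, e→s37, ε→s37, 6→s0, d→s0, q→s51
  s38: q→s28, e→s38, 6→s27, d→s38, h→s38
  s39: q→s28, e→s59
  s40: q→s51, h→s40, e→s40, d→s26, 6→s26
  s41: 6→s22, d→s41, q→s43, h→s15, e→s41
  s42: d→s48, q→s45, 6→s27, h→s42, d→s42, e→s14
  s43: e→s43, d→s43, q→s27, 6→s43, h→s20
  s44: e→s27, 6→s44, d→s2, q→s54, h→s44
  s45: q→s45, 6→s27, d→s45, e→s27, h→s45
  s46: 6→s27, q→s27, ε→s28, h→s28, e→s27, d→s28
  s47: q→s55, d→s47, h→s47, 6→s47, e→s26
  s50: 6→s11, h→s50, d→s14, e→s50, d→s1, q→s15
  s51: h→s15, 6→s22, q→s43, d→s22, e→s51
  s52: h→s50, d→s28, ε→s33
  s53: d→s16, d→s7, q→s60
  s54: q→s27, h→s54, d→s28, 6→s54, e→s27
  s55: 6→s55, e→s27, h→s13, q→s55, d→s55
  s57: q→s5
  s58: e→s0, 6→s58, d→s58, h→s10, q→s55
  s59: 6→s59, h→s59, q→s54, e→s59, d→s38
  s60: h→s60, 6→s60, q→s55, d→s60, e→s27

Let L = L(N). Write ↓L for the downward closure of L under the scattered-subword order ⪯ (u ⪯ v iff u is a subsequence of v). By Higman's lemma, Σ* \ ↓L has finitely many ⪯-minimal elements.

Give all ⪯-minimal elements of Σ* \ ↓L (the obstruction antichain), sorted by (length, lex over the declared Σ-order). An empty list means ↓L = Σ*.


Antichain: [6qe, eqqq, qhdqe, qqhd6].

|Q|=61, |F|=47, |δ|=265 (10 ε).
min D↑ (46 st, q0=0, F={15}): 0:h→0,e→1,d→0,6→2,q→3 1:h→1,e→1,d→1,6→4,q→5 2:h→2,e→4,d→2,6→2,q→6 3:h→7,e→8,d→3,6→9,q→10 4:h→4,e→4,d→4,6→4,q→11 5:h→12,e→5,d→5,6→13,q→14 6:h→6,e→15,d→6,6→6,q→16 7:h→7,e→17,d→9,6→9,q→18 8:h→17,e→8,d→8,6→19,q→20 9:h→9,e→19,d→9,6→9,q→16 10:h→21,e→22,d→10,6→23,q→10 11:h→11,e→15,d→11,6→11,q→24 12:h→12,e→12,d→13,6→13,q→14 13:h→13,e→13,d→13,6→13,q→24 14:h→25,e→14,d→14,6→14,q→15 15:h→15,e→15,d→15,6→15,q→15 16:h→26,e→15,d→16,6→16,q→16 17:h→17,e→17,d→19,6→19,q→27 18:h→21,e→28,d→23,6→23,q→18 19:h→19,e→19,d→19,6→19,q→29 20:h→30,e→20,d→20,6→31,q→14 21:h→21,e→32,d→33,6→34,q→21 22:h→32,e→22,d→22,6→35,q→20 23:h→34,e→35,d→23,6→23,q→16 24:h→36,e→15,d→24,6→24,q→15 25:h→25,e→25,d→37,6→25,q→15 26:h→26,e→15,d→38,6→26,q→26 27:h→30,e→27,d→31,6→31,q→14 28:h→32,e→28,d→35,6→35,q→27 29:h→39,e→15,d→29,6→29,q→24 30:h→30,e→30,d→40,6→41,q→25 31:h→41,e→31,d→31,6→31,q→24 32:h→32,e→32,d→42,6→43,q→30 33:h→33,e→42,d→33,6→15,q→38 34:h→34,e→43,d→33,6→34,q→26 35:h→43,e→35,d→35,6→35,q→29 36:h→36,e→15,d→44,6→36,q→15 37:h→37,e→37,d→37,6→15,q→15 38:h→38,e→15,d→38,6→15,q→38 39:h→39,e→15,d→45,6→39,q→36 40:h→40,e→40,d→40,6→15,q→44 41:h→41,e→41,d→40,6→41,q→36 42:h→42,e→42,d→42,6→15,q→45 43:h→43,e→43,d→42,6→43,q→39 44:h→44,e→15,d→44,6→15,q→15 45:h→45,e→15,d→45,6→15,q→44.
'6qe': run [53, 33, 14, 1] end={s27} — reject; 3/3 single-dels accept.
'eqqq': run [53, 35, 23, 9, 1] end={s27} — reject; 4/4 del acc.
'qhdqe': N↓-sim [53, 49, 43, 32, 12, 1] end={s27} — reject; 5/5 del acc.
'qqhd6': N↓-sim [53, 49, 37, 24, 11, 1] end={s27} ∉↓L; 5/5 del acc.
4 words, ⪯-incomp.


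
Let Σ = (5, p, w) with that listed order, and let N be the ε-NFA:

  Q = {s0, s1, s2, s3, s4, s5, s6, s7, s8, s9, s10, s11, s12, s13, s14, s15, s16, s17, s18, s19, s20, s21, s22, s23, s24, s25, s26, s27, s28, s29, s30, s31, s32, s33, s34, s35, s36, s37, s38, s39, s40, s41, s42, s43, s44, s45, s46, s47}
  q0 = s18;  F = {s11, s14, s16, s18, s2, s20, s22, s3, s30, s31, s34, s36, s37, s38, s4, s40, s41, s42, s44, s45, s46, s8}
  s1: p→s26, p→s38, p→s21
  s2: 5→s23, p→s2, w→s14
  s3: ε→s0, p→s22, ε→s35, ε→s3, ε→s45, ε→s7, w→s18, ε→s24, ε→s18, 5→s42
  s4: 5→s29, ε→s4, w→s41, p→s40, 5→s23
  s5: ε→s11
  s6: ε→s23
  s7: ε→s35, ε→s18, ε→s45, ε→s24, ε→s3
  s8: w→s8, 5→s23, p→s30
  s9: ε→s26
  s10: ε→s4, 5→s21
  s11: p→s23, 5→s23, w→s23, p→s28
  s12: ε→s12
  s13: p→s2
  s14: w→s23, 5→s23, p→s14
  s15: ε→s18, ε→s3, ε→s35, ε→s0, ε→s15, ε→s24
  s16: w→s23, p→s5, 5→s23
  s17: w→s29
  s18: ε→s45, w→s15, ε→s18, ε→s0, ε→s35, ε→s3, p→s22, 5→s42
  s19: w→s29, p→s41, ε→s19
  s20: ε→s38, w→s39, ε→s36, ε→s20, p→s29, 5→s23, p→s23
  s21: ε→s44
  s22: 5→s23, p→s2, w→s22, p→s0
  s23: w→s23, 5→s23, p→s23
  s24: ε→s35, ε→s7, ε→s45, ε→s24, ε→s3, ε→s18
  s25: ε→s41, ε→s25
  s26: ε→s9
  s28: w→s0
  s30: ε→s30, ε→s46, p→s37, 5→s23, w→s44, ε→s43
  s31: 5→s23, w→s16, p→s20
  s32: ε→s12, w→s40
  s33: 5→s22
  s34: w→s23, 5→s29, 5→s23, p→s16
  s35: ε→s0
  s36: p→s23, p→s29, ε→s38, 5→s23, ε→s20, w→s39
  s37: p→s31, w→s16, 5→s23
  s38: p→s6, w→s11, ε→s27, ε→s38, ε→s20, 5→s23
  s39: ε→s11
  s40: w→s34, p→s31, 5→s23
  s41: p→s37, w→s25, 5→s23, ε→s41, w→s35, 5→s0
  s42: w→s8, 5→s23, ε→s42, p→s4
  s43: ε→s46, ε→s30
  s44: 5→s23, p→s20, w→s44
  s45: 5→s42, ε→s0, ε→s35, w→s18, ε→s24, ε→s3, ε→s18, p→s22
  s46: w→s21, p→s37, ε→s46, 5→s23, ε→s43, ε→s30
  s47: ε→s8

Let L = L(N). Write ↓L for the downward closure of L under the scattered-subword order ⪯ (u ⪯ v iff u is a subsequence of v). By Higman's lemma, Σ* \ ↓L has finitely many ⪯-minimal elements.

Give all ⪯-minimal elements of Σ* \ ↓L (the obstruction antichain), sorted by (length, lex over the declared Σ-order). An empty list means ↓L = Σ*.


A = [55, p5, ppww, 5ppppp, 5wpwpp].

|Q|=48, |F|=22, |δ|=155 (67 ε).
min D↑ (18 st, q0=0, F={3}): 0:5→1,p→2,w→0 1:5→3,p→4,w→5 2:5→3,p→6,w→2 3:5→3,p→3,w→3 4:5→3,p→7,w→8 5:5→3,p→9,w→5 6:5→3,p→6,w→10 7:5→3,p→11,w→12 8:5→3,p→13,w→8 9:5→3,p→13,w→14 10:5→3,p→10,w→3 11:5→3,p→15,w→16 12:5→3,p→16,w→3 13:5→3,p→11,w→16 14:5→3,p→15,w→14 15:5→3,p→3,w→17 16:5→3,p→17,w→3 17:5→3,p→3,w→3.
'55': |S_i|=[37, 28, 3] end={s0,s23,s29} — reject; 2/2 single-dels accept.
'p5': N↓-sim [37, 29, 3] end={s0,s23,s29} ∉↓L; 2/2 single-dels accept.
'ppww': |S_i|=[37, 29, 19, 10, 2] end={s0,s23} ∉↓L; 4/4 single-dels accept.
'5ppppp': run [37, 28, 26, 17, 14, 12, 5] end={s0,s23,s28,s29,s6} rej; 6/6 deletions ∈↓L.
'5wpwpp': N↓-sim [37, 28, 25, 20, 15, 12, 5] end={s0,s23,s28,s29,s6} — reject; 6/6 del acc.
5 words, ⪯-incomp.
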